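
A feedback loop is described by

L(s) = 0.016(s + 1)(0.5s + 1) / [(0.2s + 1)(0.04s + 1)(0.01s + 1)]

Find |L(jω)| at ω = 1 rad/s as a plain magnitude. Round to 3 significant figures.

0.0248

At ω = 1 rad/s:
zero (1 + j1·1) = 1 + j1 → |·| ≈ 1.4142, ∠ ≈ 45.00°
zero (1 + j1·0.5) = 1 + j0.5 → |·| ≈ 1.118, ∠ ≈ 26.57°
pole (1 + j1·0.2) = 1 + j0.2 → |·| ≈ 1.0198, ∠ ≈ 11.31°
pole (1 + j1·0.04) = 1 + j0.04 → |·| ≈ 1.0008, ∠ ≈ 2.29°
pole (1 + j1·0.01) = 1 + j0.01 → |·| ≈ 1, ∠ ≈ 0.57°
|L| = 0.016 · 1.4142 · 1.118 / (1.0198 · 1.0008 · 1) ≈ 0.024786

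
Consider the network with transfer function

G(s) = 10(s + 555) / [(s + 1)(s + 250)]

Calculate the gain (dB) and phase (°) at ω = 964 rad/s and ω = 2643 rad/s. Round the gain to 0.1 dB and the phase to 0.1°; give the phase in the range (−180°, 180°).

ω = 964: -38.7 dB, -105.3°; ω = 2643: -48.3 dB, -96.4°

At s = jω = j964:
zero (s+555): 555 + j964 → |·| = √(555²+964²) = √1237321 ≈ 1112.3, ∠ = arctan(964/555) ≈ 60.07°
pole (s+1): 1 + j964 → |·| = √(1²+964²) = √929297 ≈ 964, ∠ = arctan(964/1) ≈ 89.94°
pole (s+250): 250 + j964 → |·| = √(250²+964²) = √991796 ≈ 995.89, ∠ = arctan(964/250) ≈ 75.46°
|G| = 10 · 1112.3 / 9.6004e+05 ≈ 0.011586
Gain = 20 log₁₀(0.011586) ≈ -38.72 dB
∠G = 60.07° − 165.40° = -105.33°

At s = jω = j2643:
zero (s+555): 555 + j2643 → |·| = √(555²+2643²) = √7293474 ≈ 2700.6, ∠ = arctan(2643/555) ≈ 78.14°
pole (s+1): 1 + j2643 → |·| = √(1²+2643²) = √6985450 ≈ 2643, ∠ = arctan(2643/1) ≈ 89.98°
pole (s+250): 250 + j2643 → |·| = √(250²+2643²) = √7047949 ≈ 2654.8, ∠ = arctan(2643/250) ≈ 84.60°
|G| = 10 · 2700.6 / 7.0166e+06 ≈ 0.0038489
Gain = 20 log₁₀(0.0038489) ≈ -48.29 dB
∠G = 78.14° − 174.58° = -96.44°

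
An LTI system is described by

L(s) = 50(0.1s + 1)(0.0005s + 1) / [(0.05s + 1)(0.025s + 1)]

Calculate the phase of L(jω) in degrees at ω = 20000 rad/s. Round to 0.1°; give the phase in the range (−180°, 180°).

-5.6°

At ω = 20000 rad/s:
zero (1 + j20000·0.1) = 1 + j2000 → |·| ≈ 2000, ∠ ≈ 89.97°
zero (1 + j20000·0.0005) = 1 + j10 → |·| ≈ 10.05, ∠ ≈ 84.29°
pole (1 + j20000·0.05) = 1 + j1000 → |·| ≈ 1000, ∠ ≈ 89.94°
pole (1 + j20000·0.025) = 1 + j500 → |·| ≈ 500, ∠ ≈ 89.89°
∠L = (89.97° + 84.29°) − (89.94° + 89.89°) = -5.57°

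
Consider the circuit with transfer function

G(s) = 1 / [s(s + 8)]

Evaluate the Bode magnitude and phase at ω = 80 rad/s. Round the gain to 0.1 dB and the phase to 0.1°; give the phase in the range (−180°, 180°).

-76.2 dB, -174.3°

At s = jω = j80:
pole (s+8): 8 + j80 → |·| = √(8²+80²) = √6464 ≈ 80.399, ∠ = arctan(80/8) ≈ 84.29°
pole at origin: |s| = 80, ∠ = 90.00° (in denominator)
|G| = 1 / 6431.9 ≈ 0.00015548
Gain = 20 log₁₀(0.00015548) ≈ -76.17 dB
∠G = 0.00° − 174.29° = -174.29°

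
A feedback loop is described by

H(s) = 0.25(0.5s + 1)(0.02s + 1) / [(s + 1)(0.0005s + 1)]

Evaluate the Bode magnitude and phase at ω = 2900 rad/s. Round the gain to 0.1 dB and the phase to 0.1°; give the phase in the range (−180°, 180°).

12.3 dB, 33.6°

At ω = 2900 rad/s:
zero (1 + j2900·0.5) = 1 + j1450 → |·| ≈ 1450, ∠ ≈ 89.96°
zero (1 + j2900·0.02) = 1 + j58 → |·| ≈ 58.009, ∠ ≈ 89.01°
pole (1 + j2900·1) = 1 + j2900 → |·| ≈ 2900, ∠ ≈ 89.98°
pole (1 + j2900·0.0005) = 1 + j1.45 → |·| ≈ 1.7614, ∠ ≈ 55.41°
|H| = 0.25 · 1450 · 58.009 / (2900 · 1.7614) ≈ 4.1167
Gain = 20 log₁₀(4.1167) ≈ 12.29 dB
∠H = (89.96° + 89.01°) − (89.98° + 55.41°) = 33.58°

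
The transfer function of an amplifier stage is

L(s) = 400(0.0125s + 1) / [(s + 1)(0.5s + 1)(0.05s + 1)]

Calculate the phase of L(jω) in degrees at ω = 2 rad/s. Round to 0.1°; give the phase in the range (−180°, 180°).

At ω = 2 rad/s:
zero (1 + j2·0.0125) = 1 + j0.025 → |·| ≈ 1.0003, ∠ ≈ 1.43°
pole (1 + j2·1) = 1 + j2 → |·| ≈ 2.2361, ∠ ≈ 63.43°
pole (1 + j2·0.5) = 1 + j1 → |·| ≈ 1.4142, ∠ ≈ 45.00°
pole (1 + j2·0.05) = 1 + j0.1 → |·| ≈ 1.005, ∠ ≈ 5.71°
∠L = (1.43°) − (63.43° + 45.00° + 5.71°) = -112.71°

-112.7°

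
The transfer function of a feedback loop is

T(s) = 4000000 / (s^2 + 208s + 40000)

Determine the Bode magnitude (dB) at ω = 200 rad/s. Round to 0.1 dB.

At s = jω = j200:
quadratic: (j200)² + 208·j200 + 40000 = 0 + j41600 → |·| ≈ 41600, ∠ ≈ 90.00°
|T| = 4000000 / 41600 ≈ 96.154
Gain = 20 log₁₀(96.154) ≈ 39.66 dB

39.7 dB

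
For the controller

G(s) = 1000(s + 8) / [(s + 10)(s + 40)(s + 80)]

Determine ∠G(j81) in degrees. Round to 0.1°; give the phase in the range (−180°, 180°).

-107.7°

At s = jω = j81:
zero (s+8): 8 + j81 → |·| = √(8²+81²) = √6625 ≈ 81.394, ∠ = arctan(81/8) ≈ 84.36°
pole (s+10): 10 + j81 → |·| = √(10²+81²) = √6661 ≈ 81.615, ∠ = arctan(81/10) ≈ 82.96°
pole (s+40): 40 + j81 → |·| = √(40²+81²) = √8161 ≈ 90.338, ∠ = arctan(81/40) ≈ 63.72°
pole (s+80): 80 + j81 → |·| = √(80²+81²) = √12961 ≈ 113.85, ∠ = arctan(81/80) ≈ 45.36°
∠G = 84.36° − 192.04° = -107.68°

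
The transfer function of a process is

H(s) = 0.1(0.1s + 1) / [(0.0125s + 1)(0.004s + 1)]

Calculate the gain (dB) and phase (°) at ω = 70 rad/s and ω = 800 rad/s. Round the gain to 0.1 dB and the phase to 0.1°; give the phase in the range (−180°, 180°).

ω = 70: -5.8 dB, 25.0°; ω = 800: -12.5 dB, -67.7°

At ω = 70 rad/s:
zero (1 + j70·0.1) = 1 + j7 → |·| ≈ 7.0711, ∠ ≈ 81.87°
pole (1 + j70·0.0125) = 1 + j0.875 → |·| ≈ 1.3288, ∠ ≈ 41.19°
pole (1 + j70·0.004) = 1 + j0.28 → |·| ≈ 1.0385, ∠ ≈ 15.64°
|H| = 0.1 · 7.0711 / (1.3288 · 1.0385) ≈ 0.51241
Gain = 20 log₁₀(0.51241) ≈ -5.81 dB
∠H = (81.87°) − (41.19° + 15.64°) = 25.04°

At ω = 800 rad/s:
zero (1 + j800·0.1) = 1 + j80 → |·| ≈ 80.006, ∠ ≈ 89.28°
pole (1 + j800·0.0125) = 1 + j10 → |·| ≈ 10.05, ∠ ≈ 84.29°
pole (1 + j800·0.004) = 1 + j3.2 → |·| ≈ 3.3526, ∠ ≈ 72.65°
|H| = 0.1 · 80.006 / (10.05 · 3.3526) ≈ 0.23745
Gain = 20 log₁₀(0.23745) ≈ -12.49 dB
∠H = (89.28°) − (84.29° + 72.65°) = -67.66°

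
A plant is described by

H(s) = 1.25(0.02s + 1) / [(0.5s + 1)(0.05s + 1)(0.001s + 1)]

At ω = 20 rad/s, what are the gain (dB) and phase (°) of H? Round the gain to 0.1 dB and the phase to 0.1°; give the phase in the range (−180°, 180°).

-20.5 dB, -108.6°

At ω = 20 rad/s:
zero (1 + j20·0.02) = 1 + j0.4 → |·| ≈ 1.077, ∠ ≈ 21.80°
pole (1 + j20·0.5) = 1 + j10 → |·| ≈ 10.05, ∠ ≈ 84.29°
pole (1 + j20·0.05) = 1 + j1 → |·| ≈ 1.4142, ∠ ≈ 45.00°
pole (1 + j20·0.001) = 1 + j0.02 → |·| ≈ 1.0002, ∠ ≈ 1.15°
|H| = 1.25 · 1.077 / (10.05 · 1.4142 · 1.0002) ≈ 0.094703
Gain = 20 log₁₀(0.094703) ≈ -20.47 dB
∠H = (21.80°) − (84.29° + 45.00° + 1.15°) = -108.64°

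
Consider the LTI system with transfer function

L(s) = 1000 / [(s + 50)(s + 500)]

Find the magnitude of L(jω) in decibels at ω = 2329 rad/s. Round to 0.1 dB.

-74.9 dB

At s = jω = j2329:
pole (s+50): 50 + j2329 → |·| = √(50²+2329²) = √5426741 ≈ 2329.5, ∠ = arctan(2329/50) ≈ 88.77°
pole (s+500): 500 + j2329 → |·| = √(500²+2329²) = √5674241 ≈ 2382.1, ∠ = arctan(2329/500) ≈ 77.88°
|L| = 1000 / 5.5491e+06 ≈ 0.00018021
Gain = 20 log₁₀(0.00018021) ≈ -74.88 dB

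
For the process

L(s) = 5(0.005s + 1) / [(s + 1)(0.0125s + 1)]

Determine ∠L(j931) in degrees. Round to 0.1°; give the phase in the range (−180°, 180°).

-97.2°

At ω = 931 rad/s:
zero (1 + j931·0.005) = 1 + j4.655 → |·| ≈ 4.7612, ∠ ≈ 77.88°
pole (1 + j931·1) = 1 + j931 → |·| ≈ 931, ∠ ≈ 89.94°
pole (1 + j931·0.0125) = 1 + j11.6375 → |·| ≈ 11.68, ∠ ≈ 85.09°
∠L = (77.88°) − (89.94° + 85.09°) = -97.15°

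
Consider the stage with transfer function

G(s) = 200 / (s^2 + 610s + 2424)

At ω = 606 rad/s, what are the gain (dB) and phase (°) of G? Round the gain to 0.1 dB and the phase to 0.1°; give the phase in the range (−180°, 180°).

Substitute s = j606:
Numerator: 200 = 200 + j0
Denominator: (j606)^2 + 610(j606) + 2424 = -364812 + j369660
|N| = √(200² + 0²) ≈ 200, ∠N ≈ 0.00°
|D| = √(364812² + 369660²) ≈ 5.1936e+05, ∠D ≈ 134.62°
|G| = 200 / 5.1936e+05 ≈ 0.00038509
Gain = 20 log₁₀(0.00038509) ≈ -68.29 dB
∠G = 0.00° − 134.62° = -134.62°

-68.3 dB, -134.6°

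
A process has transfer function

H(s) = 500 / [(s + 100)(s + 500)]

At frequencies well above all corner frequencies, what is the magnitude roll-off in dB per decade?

Each pole contributes −20 dB/decade at high frequency; each zero contributes +20 dB/decade.
Net: 0 zero(s) − 2 pole(s) → -40 dB/decade.

-40 dB/decade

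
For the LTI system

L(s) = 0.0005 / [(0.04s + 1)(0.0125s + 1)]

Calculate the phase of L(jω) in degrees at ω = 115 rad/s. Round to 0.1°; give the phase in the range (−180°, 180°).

-132.9°

At ω = 115 rad/s:
pole (1 + j115·0.04) = 1 + j4.6 → |·| ≈ 4.7074, ∠ ≈ 77.74°
pole (1 + j115·0.0125) = 1 + j1.4375 → |·| ≈ 1.7511, ∠ ≈ 55.18°
∠L = (0°) − (77.74° + 55.18°) = -132.92°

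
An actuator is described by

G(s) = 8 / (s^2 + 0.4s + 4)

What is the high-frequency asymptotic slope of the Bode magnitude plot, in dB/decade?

-40 dB/decade

Each pole contributes −20 dB/decade at high frequency; each zero contributes +20 dB/decade.
Net: 0 zero(s) − 2 pole(s) → -40 dB/decade.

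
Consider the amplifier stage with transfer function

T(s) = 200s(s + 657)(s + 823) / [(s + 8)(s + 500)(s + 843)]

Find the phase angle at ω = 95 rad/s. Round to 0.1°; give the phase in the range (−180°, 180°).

At s = jω = j95:
zero (s+657): 657 + j95 → |·| = √(657²+95²) = √440674 ≈ 663.83, ∠ = arctan(95/657) ≈ 8.23°
zero (s+823): 823 + j95 → |·| = √(823²+95²) = √686354 ≈ 828.46, ∠ = arctan(95/823) ≈ 6.58°
zero at origin: s = j95 → |·| = 95, ∠ = 90.00°
pole (s+8): 8 + j95 → |·| = √(8²+95²) = √9089 ≈ 95.336, ∠ = arctan(95/8) ≈ 85.19°
pole (s+500): 500 + j95 → |·| = √(500²+95²) = √259025 ≈ 508.94, ∠ = arctan(95/500) ≈ 10.76°
pole (s+843): 843 + j95 → |·| = √(843²+95²) = √719674 ≈ 848.34, ∠ = arctan(95/843) ≈ 6.43°
∠T = 104.81° − 102.38° = 2.43°

2.4°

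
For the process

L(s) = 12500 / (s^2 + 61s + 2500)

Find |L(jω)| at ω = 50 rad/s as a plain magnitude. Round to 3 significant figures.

4.10

At s = jω = j50:
quadratic: (j50)² + 61·j50 + 2500 = 0 + j3050 → |·| ≈ 3050, ∠ ≈ 90.00°
|L| = 12500 / 3050 ≈ 4.0984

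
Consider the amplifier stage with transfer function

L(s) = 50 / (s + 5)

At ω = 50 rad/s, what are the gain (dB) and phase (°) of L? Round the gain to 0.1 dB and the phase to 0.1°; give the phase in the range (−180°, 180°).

-0.0 dB, -84.3°

Substitute s = j50:
Numerator: 50 = 50 + j0
Denominator: (j50) + 5 = 5 + j50
|N| = √(50² + 0²) ≈ 50, ∠N ≈ 0.00°
|D| = √(5² + 50²) ≈ 50.249, ∠D ≈ 84.29°
|L| = 50 / 50.249 ≈ 0.99504
Gain = 20 log₁₀(0.99504) ≈ -0.04 dB
∠L = 0.00° − 84.29° = -84.29°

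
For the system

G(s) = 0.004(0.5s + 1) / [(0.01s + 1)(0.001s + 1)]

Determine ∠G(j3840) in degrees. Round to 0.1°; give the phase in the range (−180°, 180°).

-73.9°

At ω = 3840 rad/s:
zero (1 + j3840·0.5) = 1 + j1920 → |·| ≈ 1920, ∠ ≈ 89.97°
pole (1 + j3840·0.01) = 1 + j38.4 → |·| ≈ 38.413, ∠ ≈ 88.51°
pole (1 + j3840·0.001) = 1 + j3.84 → |·| ≈ 3.9681, ∠ ≈ 75.40°
∠G = (89.97°) − (88.51° + 75.40°) = -73.94°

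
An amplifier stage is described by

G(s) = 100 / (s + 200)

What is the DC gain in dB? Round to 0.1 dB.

-6.0 dB

G(0) = 100 / 200 = 0.5
20 log₁₀(0.5) ≈ -6.02 dB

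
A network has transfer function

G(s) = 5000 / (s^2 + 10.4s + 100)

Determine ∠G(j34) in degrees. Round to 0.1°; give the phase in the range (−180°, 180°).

-161.5°

At s = jω = j34:
quadratic: (j34)² + 10.4·j34 + 100 = -1056 + j353.6 → |·| ≈ 1113.6, ∠ ≈ 161.49°
∠G = 0.00° − 161.49° = -161.49°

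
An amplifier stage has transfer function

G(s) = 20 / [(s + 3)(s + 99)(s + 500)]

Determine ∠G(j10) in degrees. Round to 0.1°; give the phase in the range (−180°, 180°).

At s = jω = j10:
pole (s+3): 3 + j10 → |·| = √(3²+10²) = √109 ≈ 10.44, ∠ = arctan(10/3) ≈ 73.30°
pole (s+99): 99 + j10 → |·| = √(99²+10²) = √9901 ≈ 99.504, ∠ = arctan(10/99) ≈ 5.77°
pole (s+500): 500 + j10 → |·| = √(500²+10²) = √250100 ≈ 500.1, ∠ = arctan(10/500) ≈ 1.15°
∠G = 0.00° − 80.22° = -80.22°

-80.2°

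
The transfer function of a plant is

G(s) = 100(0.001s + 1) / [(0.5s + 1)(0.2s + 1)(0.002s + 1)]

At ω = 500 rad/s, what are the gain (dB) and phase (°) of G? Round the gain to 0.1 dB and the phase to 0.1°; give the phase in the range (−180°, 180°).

At ω = 500 rad/s:
zero (1 + j500·0.001) = 1 + j0.5 → |·| ≈ 1.118, ∠ ≈ 26.57°
pole (1 + j500·0.5) = 1 + j250 → |·| ≈ 250, ∠ ≈ 89.77°
pole (1 + j500·0.2) = 1 + j100 → |·| ≈ 100, ∠ ≈ 89.43°
pole (1 + j500·0.002) = 1 + j1 → |·| ≈ 1.4142, ∠ ≈ 45.00°
|G| = 100 · 1.118 / (250 · 100 · 1.4142) ≈ 0.0031622
Gain = 20 log₁₀(0.0031622) ≈ -50.00 dB
∠G = (26.57°) − (89.77° + 89.43° + 45.00°) = -197.63° ≡ 162.37° (principal value)

-50.0 dB, 162.4°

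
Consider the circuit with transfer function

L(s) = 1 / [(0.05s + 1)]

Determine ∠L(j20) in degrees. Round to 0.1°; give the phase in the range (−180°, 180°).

At ω = 20 rad/s:
pole (1 + j20·0.05) = 1 + j1 → |·| ≈ 1.4142, ∠ ≈ 45.00°
∠L = (0°) − (45.00°) = -45.00°

-45.0°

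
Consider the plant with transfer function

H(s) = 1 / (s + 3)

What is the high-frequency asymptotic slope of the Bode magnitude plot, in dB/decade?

Each pole contributes −20 dB/decade at high frequency; each zero contributes +20 dB/decade.
Net: 0 zero(s) − 1 pole(s) → -20 dB/decade.

-20 dB/decade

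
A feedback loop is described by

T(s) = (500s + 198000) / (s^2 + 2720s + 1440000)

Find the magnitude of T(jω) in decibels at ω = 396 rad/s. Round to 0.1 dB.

Substitute s = j396:
Numerator: 500(j396) + 198000 = 198000 + j198000
Denominator: (j396)^2 + 2720(j396) + 1440000 = 1283184 + j1077120
|N| = √(198000² + 198000²) ≈ 2.8001e+05, ∠N ≈ 45.00°
|D| = √(1283184² + 1077120²) ≈ 1.6753e+06, ∠D ≈ 40.01°
|T| = 2.8001e+05 / 1.6753e+06 ≈ 0.16714
Gain = 20 log₁₀(0.16714) ≈ -15.54 dB

-15.5 dB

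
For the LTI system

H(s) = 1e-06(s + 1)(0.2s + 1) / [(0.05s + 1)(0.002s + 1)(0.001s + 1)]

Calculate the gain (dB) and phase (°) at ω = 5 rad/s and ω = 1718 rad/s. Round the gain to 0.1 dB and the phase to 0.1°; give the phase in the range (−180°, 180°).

At ω = 5 rad/s:
zero (1 + j5·1) = 1 + j5 → |·| ≈ 5.099, ∠ ≈ 78.69°
zero (1 + j5·0.2) = 1 + j1 → |·| ≈ 1.4142, ∠ ≈ 45.00°
pole (1 + j5·0.05) = 1 + j0.25 → |·| ≈ 1.0308, ∠ ≈ 14.04°
pole (1 + j5·0.002) = 1 + j0.01 → |·| ≈ 1, ∠ ≈ 0.57°
pole (1 + j5·0.001) = 1 + j0.005 → |·| ≈ 1, ∠ ≈ 0.29°
|H| = 1e-06 · 5.099 · 1.4142 / (1.0308 · 1 · 1) ≈ 6.9955e-06
Gain = 20 log₁₀(6.9955e-06) ≈ -103.10 dB
∠H = (78.69° + 45.00°) − (14.04° + 0.57° + 0.29°) = 108.79°

At ω = 1718 rad/s:
zero (1 + j1718·1) = 1 + j1718 → |·| ≈ 1718, ∠ ≈ 89.97°
zero (1 + j1718·0.2) = 1 + j343.6 → |·| ≈ 343.6, ∠ ≈ 89.83°
pole (1 + j1718·0.05) = 1 + j85.9 → |·| ≈ 85.906, ∠ ≈ 89.33°
pole (1 + j1718·0.002) = 1 + j3.436 → |·| ≈ 3.5786, ∠ ≈ 73.77°
pole (1 + j1718·0.001) = 1 + j1.718 → |·| ≈ 1.9878, ∠ ≈ 59.80°
|H| = 1e-06 · 1718 · 343.6 / (85.906 · 3.5786 · 1.9878) ≈ 0.00096598
Gain = 20 log₁₀(0.00096598) ≈ -60.30 dB
∠H = (89.97° + 89.83°) − (89.33° + 73.77° + 59.80°) = -43.10°

ω = 5: -103.1 dB, 108.8°; ω = 1718: -60.3 dB, -43.1°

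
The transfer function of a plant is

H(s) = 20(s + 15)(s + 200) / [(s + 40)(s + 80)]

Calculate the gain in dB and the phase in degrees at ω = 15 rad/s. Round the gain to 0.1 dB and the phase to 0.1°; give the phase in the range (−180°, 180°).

At s = jω = j15:
zero (s+15): 15 + j15 → |·| = √(15²+15²) = √450 ≈ 21.213, ∠ = arctan(15/15) ≈ 45.00°
zero (s+200): 200 + j15 → |·| = √(200²+15²) = √40225 ≈ 200.56, ∠ = arctan(15/200) ≈ 4.29°
pole (s+40): 40 + j15 → |·| = √(40²+15²) = √1825 ≈ 42.72, ∠ = arctan(15/40) ≈ 20.56°
pole (s+80): 80 + j15 → |·| = √(80²+15²) = √6625 ≈ 81.394, ∠ = arctan(15/80) ≈ 10.62°
|H| = 20 · 4254.5 / 3477.2 ≈ 24.471
Gain = 20 log₁₀(24.471) ≈ 27.77 dB
∠H = 49.29° − 31.18° = 18.11°

27.8 dB, 18.1°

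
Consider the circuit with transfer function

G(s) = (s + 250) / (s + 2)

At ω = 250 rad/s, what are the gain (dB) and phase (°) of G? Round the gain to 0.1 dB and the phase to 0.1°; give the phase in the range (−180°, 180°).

3.0 dB, -44.5°

Substitute s = j250:
Numerator: (j250) + 250 = 250 + j250
Denominator: (j250) + 2 = 2 + j250
|N| = √(250² + 250²) ≈ 353.55, ∠N ≈ 45.00°
|D| = √(2² + 250²) ≈ 250.01, ∠D ≈ 89.54°
|G| = 353.55 / 250.01 ≈ 1.4141
Gain = 20 log₁₀(1.4141) ≈ 3.01 dB
∠G = 45.00° − 89.54° = -44.54°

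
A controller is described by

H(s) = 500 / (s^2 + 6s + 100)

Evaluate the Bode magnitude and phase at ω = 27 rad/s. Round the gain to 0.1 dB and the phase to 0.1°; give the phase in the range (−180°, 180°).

-2.3 dB, -165.6°

At s = jω = j27:
quadratic: (j27)² + 6·j27 + 100 = -629 + j162 → |·| ≈ 649.53, ∠ ≈ 165.56°
|H| = 500 / 649.53 ≈ 0.76979
Gain = 20 log₁₀(0.76979) ≈ -2.27 dB
∠H = 0.00° − 165.56° = -165.56°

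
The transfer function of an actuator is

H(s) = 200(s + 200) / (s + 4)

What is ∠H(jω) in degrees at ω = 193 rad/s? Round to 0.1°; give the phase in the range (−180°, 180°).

At s = jω = j193:
zero (s+200): 200 + j193 → |·| = √(200²+193²) = √77249 ≈ 277.94, ∠ = arctan(193/200) ≈ 43.98°
pole (s+4): 4 + j193 → |·| = √(4²+193²) = √37265 ≈ 193.04, ∠ = arctan(193/4) ≈ 88.81°
∠H = 43.98° − 88.81° = -44.83°

-44.8°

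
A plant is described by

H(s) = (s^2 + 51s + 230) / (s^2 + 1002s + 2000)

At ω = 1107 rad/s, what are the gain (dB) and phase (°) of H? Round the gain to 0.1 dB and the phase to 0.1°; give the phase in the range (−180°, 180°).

-2.6 dB, 39.6°

Substitute s = j1107:
Numerator: (j1107)^2 + 51(j1107) + 230 = -1225219 + j56457
Denominator: (j1107)^2 + 1002(j1107) + 2000 = -1223449 + j1109214
|N| = √(1225219² + 56457²) ≈ 1.2265e+06, ∠N ≈ 177.36°
|D| = √(1223449² + 1109214²) ≈ 1.6514e+06, ∠D ≈ 137.80°
|H| = 1.2265e+06 / 1.6514e+06 ≈ 0.7427
Gain = 20 log₁₀(0.7427) ≈ -2.58 dB
∠H = 177.36° − 137.80° = 39.56°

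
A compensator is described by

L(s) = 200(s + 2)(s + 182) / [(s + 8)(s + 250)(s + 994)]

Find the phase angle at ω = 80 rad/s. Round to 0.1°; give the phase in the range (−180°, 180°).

5.7°

At s = jω = j80:
zero (s+2): 2 + j80 → |·| = √(2²+80²) = √6404 ≈ 80.025, ∠ = arctan(80/2) ≈ 88.57°
zero (s+182): 182 + j80 → |·| = √(182²+80²) = √39524 ≈ 198.81, ∠ = arctan(80/182) ≈ 23.73°
pole (s+8): 8 + j80 → |·| = √(8²+80²) = √6464 ≈ 80.399, ∠ = arctan(80/8) ≈ 84.29°
pole (s+250): 250 + j80 → |·| = √(250²+80²) = √68900 ≈ 262.49, ∠ = arctan(80/250) ≈ 17.74°
pole (s+994): 994 + j80 → |·| = √(994²+80²) = √994436 ≈ 997.21, ∠ = arctan(80/994) ≈ 4.60°
∠L = 112.30° − 106.63° = 5.67°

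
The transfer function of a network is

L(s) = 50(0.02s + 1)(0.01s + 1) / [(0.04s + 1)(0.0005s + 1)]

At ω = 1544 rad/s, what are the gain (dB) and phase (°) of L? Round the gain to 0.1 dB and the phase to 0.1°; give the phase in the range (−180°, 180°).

49.7 dB, 47.7°

At ω = 1544 rad/s:
zero (1 + j1544·0.02) = 1 + j30.88 → |·| ≈ 30.896, ∠ ≈ 88.15°
zero (1 + j1544·0.01) = 1 + j15.44 → |·| ≈ 15.472, ∠ ≈ 86.29°
pole (1 + j1544·0.04) = 1 + j61.76 → |·| ≈ 61.768, ∠ ≈ 89.07°
pole (1 + j1544·0.0005) = 1 + j0.772 → |·| ≈ 1.2633, ∠ ≈ 37.67°
|L| = 50 · 30.896 · 15.472 / (61.768 · 1.2633) ≈ 306.3
Gain = 20 log₁₀(306.3) ≈ 49.72 dB
∠L = (88.15° + 86.29°) − (89.07° + 37.67°) = 47.70°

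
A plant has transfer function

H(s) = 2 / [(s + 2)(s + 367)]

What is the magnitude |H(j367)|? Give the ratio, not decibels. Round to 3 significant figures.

1.05e-05

At s = jω = j367:
pole (s+2): 2 + j367 → |·| = √(2²+367²) = √134693 ≈ 367.01, ∠ = arctan(367/2) ≈ 89.69°
pole (s+367): 367 + j367 → |·| = √(367²+367²) = √269378 ≈ 519.02, ∠ = arctan(367/367) ≈ 45.00°
|H| = 2 / 1.9049e+05 ≈ 1.0499e-05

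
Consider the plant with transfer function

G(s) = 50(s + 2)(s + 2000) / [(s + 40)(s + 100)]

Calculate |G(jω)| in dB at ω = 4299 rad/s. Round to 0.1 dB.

At s = jω = j4299:
zero (s+2): 2 + j4299 → |·| = √(2²+4299²) = √18481405 ≈ 4299, ∠ = arctan(4299/2) ≈ 89.97°
zero (s+2000): 2000 + j4299 → |·| = √(2000²+4299²) = √22481401 ≈ 4741.5, ∠ = arctan(4299/2000) ≈ 65.05°
pole (s+40): 40 + j4299 → |·| = √(40²+4299²) = √18483001 ≈ 4299.2, ∠ = arctan(4299/40) ≈ 89.47°
pole (s+100): 100 + j4299 → |·| = √(100²+4299²) = √18491401 ≈ 4300.2, ∠ = arctan(4299/100) ≈ 88.67°
|G| = 50 · 2.0384e+07 / 1.8487e+07 ≈ 55.131
Gain = 20 log₁₀(55.131) ≈ 34.83 dB

34.8 dB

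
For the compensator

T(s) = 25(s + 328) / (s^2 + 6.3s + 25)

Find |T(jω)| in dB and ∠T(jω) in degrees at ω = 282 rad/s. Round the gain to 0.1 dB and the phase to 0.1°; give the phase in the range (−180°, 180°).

-17.3 dB, -138.0°

At s = jω = j282:
zero (s+328): 328 + j282 → |·| = √(328²+282²) = √187108 ≈ 432.56, ∠ = arctan(282/328) ≈ 40.69°
quadratic: (j282)² + 6.3·j282 + 25 = -79499 + j1776.6 → |·| ≈ 79519, ∠ ≈ 178.72°
|T| = 25 · 432.56 / 79519 ≈ 0.13599
Gain = 20 log₁₀(0.13599) ≈ -17.33 dB
∠T = 40.69° − 178.72° = -138.03°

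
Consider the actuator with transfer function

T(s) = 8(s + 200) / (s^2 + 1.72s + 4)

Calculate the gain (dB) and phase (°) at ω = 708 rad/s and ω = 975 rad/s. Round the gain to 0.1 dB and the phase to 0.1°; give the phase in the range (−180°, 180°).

At s = jω = j708:
zero (s+200): 200 + j708 → |·| = √(200²+708²) = √541264 ≈ 735.71, ∠ = arctan(708/200) ≈ 74.23°
quadratic: (j708)² + 1.72·j708 + 4 = -501260 + j1217.76 → |·| ≈ 5.0126e+05, ∠ ≈ 179.86°
|T| = 8 · 735.71 / 5.0126e+05 ≈ 0.011742
Gain = 20 log₁₀(0.011742) ≈ -38.61 dB
∠T = 74.23° − 179.86° = -105.63°

At s = jω = j975:
zero (s+200): 200 + j975 → |·| = √(200²+975²) = √990625 ≈ 995.3, ∠ = arctan(975/200) ≈ 78.41°
quadratic: (j975)² + 1.72·j975 + 4 = -950621 + j1677 → |·| ≈ 9.5062e+05, ∠ ≈ 179.90°
|T| = 8 · 995.3 / 9.5062e+05 ≈ 0.008376
Gain = 20 log₁₀(0.008376) ≈ -41.54 dB
∠T = 78.41° − 179.90° = -101.49°

ω = 708: -38.6 dB, -105.6°; ω = 975: -41.5 dB, -101.5°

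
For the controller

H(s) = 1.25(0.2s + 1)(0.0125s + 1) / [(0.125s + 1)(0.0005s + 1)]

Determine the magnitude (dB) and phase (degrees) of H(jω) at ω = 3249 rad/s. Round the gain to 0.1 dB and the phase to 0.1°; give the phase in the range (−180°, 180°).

32.6 dB, 30.3°

At ω = 3249 rad/s:
zero (1 + j3249·0.2) = 1 + j649.8 → |·| ≈ 649.8, ∠ ≈ 89.91°
zero (1 + j3249·0.0125) = 1 + j40.6125 → |·| ≈ 40.625, ∠ ≈ 88.59°
pole (1 + j3249·0.125) = 1 + j406.125 → |·| ≈ 406.13, ∠ ≈ 89.86°
pole (1 + j3249·0.0005) = 1 + j1.6245 → |·| ≈ 1.9076, ∠ ≈ 58.38°
|H| = 1.25 · 649.8 · 40.625 / (406.13 · 1.9076) ≈ 42.592
Gain = 20 log₁₀(42.592) ≈ 32.59 dB
∠H = (89.91° + 88.59°) − (89.86° + 58.38°) = 30.26°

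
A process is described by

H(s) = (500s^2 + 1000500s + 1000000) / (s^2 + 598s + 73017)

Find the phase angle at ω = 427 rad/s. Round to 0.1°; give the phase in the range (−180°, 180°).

-11.3°

Substitute s = j427:
Numerator: 500(j427)^2 + 1000500(j427) + 1000000 = -90164500 + j427213500
Denominator: (j427)^2 + 598(j427) + 73017 = -109312 + j255346
|N| = √(90164500² + 427213500²) ≈ 4.3662e+08, ∠N ≈ 101.92°
|D| = √(109312² + 255346²) ≈ 2.7776e+05, ∠D ≈ 113.18°
∠H = 101.92° − 113.18° = -11.26°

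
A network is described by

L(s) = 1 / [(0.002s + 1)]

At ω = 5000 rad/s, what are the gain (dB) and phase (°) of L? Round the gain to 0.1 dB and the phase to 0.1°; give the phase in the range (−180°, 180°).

-20.0 dB, -84.3°

At ω = 5000 rad/s:
pole (1 + j5000·0.002) = 1 + j10 → |·| ≈ 10.05, ∠ ≈ 84.29°
|L| = 1 · 1 / (10.05) ≈ 0.099502
Gain = 20 log₁₀(0.099502) ≈ -20.04 dB
∠L = (0°) − (84.29°) = -84.29°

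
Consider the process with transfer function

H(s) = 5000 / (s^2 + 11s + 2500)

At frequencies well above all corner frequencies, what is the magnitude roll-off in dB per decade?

Each pole contributes −20 dB/decade at high frequency; each zero contributes +20 dB/decade.
Net: 0 zero(s) − 2 pole(s) → -40 dB/decade.

-40 dB/decade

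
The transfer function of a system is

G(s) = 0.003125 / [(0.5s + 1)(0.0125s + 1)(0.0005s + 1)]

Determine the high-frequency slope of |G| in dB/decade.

Each pole contributes −20 dB/decade at high frequency; each zero contributes +20 dB/decade.
Net: 0 zero(s) − 3 pole(s) → -60 dB/decade.

-60 dB/decade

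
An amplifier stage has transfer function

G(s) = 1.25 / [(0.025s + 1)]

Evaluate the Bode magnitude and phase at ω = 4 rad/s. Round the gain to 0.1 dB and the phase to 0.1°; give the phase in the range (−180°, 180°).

1.9 dB, -5.7°

At ω = 4 rad/s:
pole (1 + j4·0.025) = 1 + j0.1 → |·| ≈ 1.005, ∠ ≈ 5.71°
|G| = 1.25 · 1 / (1.005) ≈ 1.2438
Gain = 20 log₁₀(1.2438) ≈ 1.90 dB
∠G = (0°) − (5.71°) = -5.71°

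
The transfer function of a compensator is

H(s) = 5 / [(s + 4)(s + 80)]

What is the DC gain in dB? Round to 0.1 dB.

-36.1 dB

H(0) = 5 / (4·80) = 0.015625
20 log₁₀(0.015625) ≈ -36.12 dB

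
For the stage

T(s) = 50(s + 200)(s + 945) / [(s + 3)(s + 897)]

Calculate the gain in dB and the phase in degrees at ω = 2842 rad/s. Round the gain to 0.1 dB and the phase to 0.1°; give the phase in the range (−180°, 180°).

34.0 dB, -4.8°

At s = jω = j2842:
zero (s+200): 200 + j2842 → |·| = √(200²+2842²) = √8116964 ≈ 2849, ∠ = arctan(2842/200) ≈ 85.97°
zero (s+945): 945 + j2842 → |·| = √(945²+2842²) = √8969989 ≈ 2995, ∠ = arctan(2842/945) ≈ 71.61°
pole (s+3): 3 + j2842 → |·| = √(3²+2842²) = √8076973 ≈ 2842, ∠ = arctan(2842/3) ≈ 89.94°
pole (s+897): 897 + j2842 → |·| = √(897²+2842²) = √8881573 ≈ 2980.2, ∠ = arctan(2842/897) ≈ 72.48°
|T| = 50 · 8.5328e+06 / 8.4697e+06 ≈ 50.373
Gain = 20 log₁₀(50.373) ≈ 34.04 dB
∠T = 157.58° − 162.42° = -4.84°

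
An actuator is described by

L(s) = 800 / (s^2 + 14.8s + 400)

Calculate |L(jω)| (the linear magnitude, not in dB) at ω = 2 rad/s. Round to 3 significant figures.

2.01

At s = jω = j2:
quadratic: (j2)² + 14.8·j2 + 400 = 396 + j29.6 → |·| ≈ 397.1, ∠ ≈ 4.27°
|L| = 800 / 397.1 ≈ 2.0146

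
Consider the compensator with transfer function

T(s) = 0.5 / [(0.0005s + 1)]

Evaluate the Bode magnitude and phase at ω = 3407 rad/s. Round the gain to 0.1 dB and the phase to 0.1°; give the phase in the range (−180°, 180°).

At ω = 3407 rad/s:
pole (1 + j3407·0.0005) = 1 + j1.7035 → |·| ≈ 1.9753, ∠ ≈ 59.59°
|T| = 0.5 · 1 / (1.9753) ≈ 0.25313
Gain = 20 log₁₀(0.25313) ≈ -11.93 dB
∠T = (0°) − (59.59°) = -59.59°

-11.9 dB, -59.6°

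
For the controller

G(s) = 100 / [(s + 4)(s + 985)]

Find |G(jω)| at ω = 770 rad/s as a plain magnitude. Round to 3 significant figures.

0.000104

At s = jω = j770:
pole (s+4): 4 + j770 → |·| = √(4²+770²) = √592916 ≈ 770.01, ∠ = arctan(770/4) ≈ 89.70°
pole (s+985): 985 + j770 → |·| = √(985²+770²) = √1563125 ≈ 1250.2, ∠ = arctan(770/985) ≈ 38.02°
|G| = 100 / 9.6267e+05 ≈ 0.00010388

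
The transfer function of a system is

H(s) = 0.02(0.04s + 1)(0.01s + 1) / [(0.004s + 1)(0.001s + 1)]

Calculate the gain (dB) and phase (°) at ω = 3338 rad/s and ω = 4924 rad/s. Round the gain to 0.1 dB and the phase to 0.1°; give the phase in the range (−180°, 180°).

ω = 3338: 5.6 dB, 18.8°; ω = 4924: 5.8 dB, 12.9°

At ω = 3338 rad/s:
zero (1 + j3338·0.04) = 1 + j133.52 → |·| ≈ 133.52, ∠ ≈ 89.57°
zero (1 + j3338·0.01) = 1 + j33.38 → |·| ≈ 33.395, ∠ ≈ 88.28°
pole (1 + j3338·0.004) = 1 + j13.352 → |·| ≈ 13.389, ∠ ≈ 85.72°
pole (1 + j3338·0.001) = 1 + j3.338 → |·| ≈ 3.4846, ∠ ≈ 73.32°
|H| = 0.02 · 133.52 · 33.395 / (13.389 · 3.4846) ≈ 1.9114
Gain = 20 log₁₀(1.9114) ≈ 5.63 dB
∠H = (89.57° + 88.28°) − (85.72° + 73.32°) = 18.81°

At ω = 4924 rad/s:
zero (1 + j4924·0.04) = 1 + j196.96 → |·| ≈ 196.96, ∠ ≈ 89.71°
zero (1 + j4924·0.01) = 1 + j49.24 → |·| ≈ 49.25, ∠ ≈ 88.84°
pole (1 + j4924·0.004) = 1 + j19.696 → |·| ≈ 19.721, ∠ ≈ 87.09°
pole (1 + j4924·0.001) = 1 + j4.924 → |·| ≈ 5.0245, ∠ ≈ 78.52°
|H| = 0.02 · 196.96 · 49.25 / (19.721 · 5.0245) ≈ 1.9579
Gain = 20 log₁₀(1.9579) ≈ 5.84 dB
∠H = (89.71° + 88.84°) − (87.09° + 78.52°) = 12.94°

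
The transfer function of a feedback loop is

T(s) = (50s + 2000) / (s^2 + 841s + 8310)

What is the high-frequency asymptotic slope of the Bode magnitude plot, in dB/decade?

Each pole contributes −20 dB/decade at high frequency; each zero contributes +20 dB/decade.
Net: 1 zero(s) − 2 pole(s) → -20 dB/decade.

-20 dB/decade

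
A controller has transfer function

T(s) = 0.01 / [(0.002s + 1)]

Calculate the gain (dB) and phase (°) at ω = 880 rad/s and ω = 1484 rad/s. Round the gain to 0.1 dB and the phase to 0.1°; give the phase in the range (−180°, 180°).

At ω = 880 rad/s:
pole (1 + j880·0.002) = 1 + j1.76 → |·| ≈ 2.0243, ∠ ≈ 60.40°
|T| = 0.01 · 1 / (2.0243) ≈ 0.00494
Gain = 20 log₁₀(0.00494) ≈ -46.13 dB
∠T = (0°) − (60.40°) = -60.40°

At ω = 1484 rad/s:
pole (1 + j1484·0.002) = 1 + j2.968 → |·| ≈ 3.1319, ∠ ≈ 71.38°
|T| = 0.01 · 1 / (3.1319) ≈ 0.0031929
Gain = 20 log₁₀(0.0031929) ≈ -49.92 dB
∠T = (0°) − (71.38°) = -71.38°

ω = 880: -46.1 dB, -60.4°; ω = 1484: -49.9 dB, -71.4°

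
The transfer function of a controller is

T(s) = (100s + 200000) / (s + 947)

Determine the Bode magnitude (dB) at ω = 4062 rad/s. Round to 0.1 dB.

Substitute s = j4062:
Numerator: 100(j4062) + 200000 = 200000 + j406200
Denominator: (j4062) + 947 = 947 + j4062
|N| = √(200000² + 406200²) ≈ 4.5277e+05, ∠N ≈ 63.79°
|D| = √(947² + 4062²) ≈ 4170.9, ∠D ≈ 76.88°
|T| = 4.5277e+05 / 4170.9 ≈ 108.55
Gain = 20 log₁₀(108.55) ≈ 40.71 dB

40.7 dB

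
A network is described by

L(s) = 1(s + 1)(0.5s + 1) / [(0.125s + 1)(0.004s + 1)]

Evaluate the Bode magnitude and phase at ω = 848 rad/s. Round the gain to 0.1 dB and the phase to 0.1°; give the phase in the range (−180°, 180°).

At ω = 848 rad/s:
zero (1 + j848·1) = 1 + j848 → |·| ≈ 848, ∠ ≈ 89.93°
zero (1 + j848·0.5) = 1 + j424 → |·| ≈ 424, ∠ ≈ 89.86°
pole (1 + j848·0.125) = 1 + j106 → |·| ≈ 106, ∠ ≈ 89.46°
pole (1 + j848·0.004) = 1 + j3.392 → |·| ≈ 3.5363, ∠ ≈ 73.57°
|L| = 1 · 848 · 424 / (106 · 3.5363) ≈ 959.19
Gain = 20 log₁₀(959.19) ≈ 59.64 dB
∠L = (89.93° + 89.86°) − (89.46° + 73.57°) = 16.76°

59.6 dB, 16.8°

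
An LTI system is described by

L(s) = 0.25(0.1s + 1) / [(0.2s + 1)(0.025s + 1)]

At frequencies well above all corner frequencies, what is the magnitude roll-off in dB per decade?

Each pole contributes −20 dB/decade at high frequency; each zero contributes +20 dB/decade.
Net: 1 zero(s) − 2 pole(s) → -20 dB/decade.

-20 dB/decade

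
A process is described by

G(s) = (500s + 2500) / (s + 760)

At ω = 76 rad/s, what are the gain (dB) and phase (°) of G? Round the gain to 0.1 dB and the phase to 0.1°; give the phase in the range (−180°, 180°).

34.0 dB, 80.5°

Substitute s = j76:
Numerator: 500(j76) + 2500 = 2500 + j38000
Denominator: (j76) + 760 = 760 + j76
|N| = √(2500² + 38000²) ≈ 38082, ∠N ≈ 86.24°
|D| = √(760² + 76²) ≈ 763.79, ∠D ≈ 5.71°
|G| = 38082 / 763.79 ≈ 49.859
Gain = 20 log₁₀(49.859) ≈ 33.95 dB
∠G = 86.24° − 5.71° = 80.53°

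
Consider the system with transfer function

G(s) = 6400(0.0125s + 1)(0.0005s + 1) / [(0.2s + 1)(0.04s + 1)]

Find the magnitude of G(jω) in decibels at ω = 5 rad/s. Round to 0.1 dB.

73.0 dB

At ω = 5 rad/s:
zero (1 + j5·0.0125) = 1 + j0.0625 → |·| ≈ 1.002, ∠ ≈ 3.58°
zero (1 + j5·0.0005) = 1 + j0.0025 → |·| ≈ 1, ∠ ≈ 0.14°
pole (1 + j5·0.2) = 1 + j1 → |·| ≈ 1.4142, ∠ ≈ 45.00°
pole (1 + j5·0.04) = 1 + j0.2 → |·| ≈ 1.0198, ∠ ≈ 11.31°
|G| = 6400 · 1.002 · 1 / (1.4142 · 1.0198) ≈ 4446.5
Gain = 20 log₁₀(4446.5) ≈ 72.96 dB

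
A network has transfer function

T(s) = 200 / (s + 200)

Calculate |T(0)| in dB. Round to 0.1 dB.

T(0) = 200 / 200 = 1
20 log₁₀(1) ≈ 0.00 dB

0.0 dB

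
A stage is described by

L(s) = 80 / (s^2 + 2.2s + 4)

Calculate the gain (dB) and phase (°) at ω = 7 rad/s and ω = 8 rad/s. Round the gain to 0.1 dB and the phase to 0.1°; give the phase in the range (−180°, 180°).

At s = jω = j7:
quadratic: (j7)² + 2.2·j7 + 4 = -45 + j15.4 → |·| ≈ 47.562, ∠ ≈ 161.11°
|L| = 80 / 47.562 ≈ 1.682
Gain = 20 log₁₀(1.682) ≈ 4.52 dB
∠L = 0.00° − 161.11° = -161.11°

At s = jω = j8:
quadratic: (j8)² + 2.2·j8 + 4 = -60 + j17.6 → |·| ≈ 62.528, ∠ ≈ 163.65°
|L| = 80 / 62.528 ≈ 1.2794
Gain = 20 log₁₀(1.2794) ≈ 2.14 dB
∠L = 0.00° − 163.65° = -163.65°

ω = 7: 4.5 dB, -161.1°; ω = 8: 2.1 dB, -163.7°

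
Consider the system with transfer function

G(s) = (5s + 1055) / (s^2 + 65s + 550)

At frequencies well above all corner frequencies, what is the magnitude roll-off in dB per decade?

Each pole contributes −20 dB/decade at high frequency; each zero contributes +20 dB/decade.
Net: 1 zero(s) − 2 pole(s) → -20 dB/decade.

-20 dB/decade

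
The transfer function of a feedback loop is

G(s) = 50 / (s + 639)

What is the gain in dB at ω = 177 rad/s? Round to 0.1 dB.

-22.5 dB

Substitute s = j177:
Numerator: 50 = 50 + j0
Denominator: (j177) + 639 = 639 + j177
|N| = √(50² + 0²) ≈ 50, ∠N ≈ 0.00°
|D| = √(639² + 177²) ≈ 663.06, ∠D ≈ 15.48°
|G| = 50 / 663.06 ≈ 0.075408
Gain = 20 log₁₀(0.075408) ≈ -22.45 dB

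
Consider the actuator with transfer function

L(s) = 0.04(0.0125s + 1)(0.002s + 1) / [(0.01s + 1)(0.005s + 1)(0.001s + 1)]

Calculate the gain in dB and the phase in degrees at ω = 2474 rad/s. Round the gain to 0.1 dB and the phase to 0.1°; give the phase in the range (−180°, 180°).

-42.4 dB, -74.3°

At ω = 2474 rad/s:
zero (1 + j2474·0.0125) = 1 + j30.925 → |·| ≈ 30.941, ∠ ≈ 88.15°
zero (1 + j2474·0.002) = 1 + j4.948 → |·| ≈ 5.048, ∠ ≈ 78.57°
pole (1 + j2474·0.01) = 1 + j24.74 → |·| ≈ 24.76, ∠ ≈ 87.69°
pole (1 + j2474·0.005) = 1 + j12.37 → |·| ≈ 12.41, ∠ ≈ 85.38°
pole (1 + j2474·0.001) = 1 + j2.474 → |·| ≈ 2.6685, ∠ ≈ 67.99°
|L| = 0.04 · 30.941 · 5.048 / (24.76 · 12.41 · 2.6685) ≈ 0.0076195
Gain = 20 log₁₀(0.0076195) ≈ -42.36 dB
∠L = (88.15° + 78.57°) − (87.69° + 85.38° + 67.99°) = -74.34°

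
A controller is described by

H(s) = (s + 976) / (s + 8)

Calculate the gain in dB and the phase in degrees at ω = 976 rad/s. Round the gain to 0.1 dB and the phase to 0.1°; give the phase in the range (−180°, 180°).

At s = jω = j976:
zero (s+976): 976 + j976 → |·| = √(976²+976²) = √1905152 ≈ 1380.3, ∠ = arctan(976/976) ≈ 45.00°
pole (s+8): 8 + j976 → |·| = √(8²+976²) = √952640 ≈ 976.03, ∠ = arctan(976/8) ≈ 89.53°
|H| = 1 · 1380.3 / 976.03 ≈ 1.4142
Gain = 20 log₁₀(1.4142) ≈ 3.01 dB
∠H = 45.00° − 89.53° = -44.53°

3.0 dB, -44.5°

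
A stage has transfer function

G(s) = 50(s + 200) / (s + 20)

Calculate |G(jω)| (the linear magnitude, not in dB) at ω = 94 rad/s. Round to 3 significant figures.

115

At s = jω = j94:
zero (s+200): 200 + j94 → |·| = √(200²+94²) = √48836 ≈ 220.99, ∠ = arctan(94/200) ≈ 25.17°
pole (s+20): 20 + j94 → |·| = √(20²+94²) = √9236 ≈ 96.104, ∠ = arctan(94/20) ≈ 77.99°
|G| = 50 · 220.99 / 96.104 ≈ 114.97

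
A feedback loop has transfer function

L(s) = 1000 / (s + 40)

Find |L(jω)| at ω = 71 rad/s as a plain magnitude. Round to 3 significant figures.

Substitute s = j71:
Numerator: 1000 = 1000 + j0
Denominator: (j71) + 40 = 40 + j71
|N| = √(1000² + 0²) ≈ 1000, ∠N ≈ 0.00°
|D| = √(40² + 71²) ≈ 81.492, ∠D ≈ 60.60°
|L| = 1000 / 81.492 ≈ 12.271

12.3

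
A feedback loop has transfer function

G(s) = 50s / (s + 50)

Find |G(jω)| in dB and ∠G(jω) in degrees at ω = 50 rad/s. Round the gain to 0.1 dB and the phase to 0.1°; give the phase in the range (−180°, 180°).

At s = jω = j50:
zero at origin: s = j50 → |·| = 50, ∠ = 90.00°
pole (s+50): 50 + j50 → |·| = √(50²+50²) = √5000 ≈ 70.711, ∠ = arctan(50/50) ≈ 45.00°
|G| = 50 · 50 / 70.711 ≈ 35.355
Gain = 20 log₁₀(35.355) ≈ 30.97 dB
∠G = 90.00° − 45.00° = 45.00°

31.0 dB, 45.0°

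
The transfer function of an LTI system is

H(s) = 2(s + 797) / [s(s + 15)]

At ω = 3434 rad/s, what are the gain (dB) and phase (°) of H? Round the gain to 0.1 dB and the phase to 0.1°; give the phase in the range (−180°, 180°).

-64.5 dB, -102.8°

At s = jω = j3434:
zero (s+797): 797 + j3434 → |·| = √(797²+3434²) = √12427565 ≈ 3525.3, ∠ = arctan(3434/797) ≈ 76.93°
pole (s+15): 15 + j3434 → |·| = √(15²+3434²) = √11792581 ≈ 3434, ∠ = arctan(3434/15) ≈ 89.75°
pole at origin: |s| = 3434, ∠ = 90.00° (in denominator)
|H| = 2 · 3525.3 / 1.1792e+07 ≈ 0.00059791
Gain = 20 log₁₀(0.00059791) ≈ -64.47 dB
∠H = 76.93° − 179.75° = -102.82°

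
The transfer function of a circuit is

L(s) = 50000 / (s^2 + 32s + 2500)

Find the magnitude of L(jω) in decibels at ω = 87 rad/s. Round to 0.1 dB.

18.7 dB

At s = jω = j87:
quadratic: (j87)² + 32·j87 + 2500 = -5069 + j2784 → |·| ≈ 5783.2, ∠ ≈ 151.22°
|L| = 50000 / 5783.2 ≈ 8.6457
Gain = 20 log₁₀(8.6457) ≈ 18.74 dB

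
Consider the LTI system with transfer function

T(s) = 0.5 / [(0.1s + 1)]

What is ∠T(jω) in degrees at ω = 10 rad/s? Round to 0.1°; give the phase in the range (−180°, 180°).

At ω = 10 rad/s:
pole (1 + j10·0.1) = 1 + j1 → |·| ≈ 1.4142, ∠ ≈ 45.00°
∠T = (0°) − (45.00°) = -45.00°

-45.0°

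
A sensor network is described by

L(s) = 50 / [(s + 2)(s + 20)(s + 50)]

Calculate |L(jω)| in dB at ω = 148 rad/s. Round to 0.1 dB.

-96.8 dB

At s = jω = j148:
pole (s+2): 2 + j148 → |·| = √(2²+148²) = √21908 ≈ 148.01, ∠ = arctan(148/2) ≈ 89.23°
pole (s+20): 20 + j148 → |·| = √(20²+148²) = √22304 ≈ 149.35, ∠ = arctan(148/20) ≈ 82.30°
pole (s+50): 50 + j148 → |·| = √(50²+148²) = √24404 ≈ 156.22, ∠ = arctan(148/50) ≈ 71.33°
|L| = 50 / 3.4533e+06 ≈ 1.4479e-05
Gain = 20 log₁₀(1.4479e-05) ≈ -96.79 dB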